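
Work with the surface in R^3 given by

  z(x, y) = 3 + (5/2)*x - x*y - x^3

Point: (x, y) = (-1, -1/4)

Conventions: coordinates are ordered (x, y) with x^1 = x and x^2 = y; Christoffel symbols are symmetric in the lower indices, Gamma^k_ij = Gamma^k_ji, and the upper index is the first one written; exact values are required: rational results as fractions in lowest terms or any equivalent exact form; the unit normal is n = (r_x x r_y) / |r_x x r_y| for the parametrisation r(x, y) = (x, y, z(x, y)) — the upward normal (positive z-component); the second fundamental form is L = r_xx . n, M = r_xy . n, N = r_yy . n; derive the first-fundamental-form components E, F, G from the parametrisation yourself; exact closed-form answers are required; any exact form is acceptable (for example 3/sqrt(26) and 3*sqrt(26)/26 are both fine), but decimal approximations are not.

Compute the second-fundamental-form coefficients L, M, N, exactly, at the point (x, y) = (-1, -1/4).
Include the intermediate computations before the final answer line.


z_x = -1/4, z_y = 1, z_xx = 6, z_xy = -1, z_yy = 0
E = 17/16, F = -1/4, G = 2; answer radicand W^2 = 33/16
unnormalised second-form numerators: l = 6, m = -1, n = 0; L = l/sqrt(33/16), and similarly M = m/sqrt(W^2), N = n/sqrt(W^2)

Answer: L = 8*sqrt(33)/11, M = -4*sqrt(33)/33, N = 0


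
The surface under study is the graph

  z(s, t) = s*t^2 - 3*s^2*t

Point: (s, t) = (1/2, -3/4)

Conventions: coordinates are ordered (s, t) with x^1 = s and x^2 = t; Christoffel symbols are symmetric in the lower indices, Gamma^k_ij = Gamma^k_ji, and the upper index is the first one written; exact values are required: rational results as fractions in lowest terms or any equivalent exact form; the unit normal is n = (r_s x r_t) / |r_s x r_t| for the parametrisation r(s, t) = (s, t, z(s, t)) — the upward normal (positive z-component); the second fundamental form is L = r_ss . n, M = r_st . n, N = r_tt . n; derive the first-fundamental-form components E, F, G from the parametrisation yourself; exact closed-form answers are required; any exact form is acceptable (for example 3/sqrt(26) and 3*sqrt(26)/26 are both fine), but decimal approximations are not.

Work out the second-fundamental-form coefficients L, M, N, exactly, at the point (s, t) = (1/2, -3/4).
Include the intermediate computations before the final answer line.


z_s = 45/16, z_t = -3/2, z_ss = 9/2, z_st = -9/2, z_tt = 1
E = 2281/256, F = -135/32, G = 13/4; answer radicand W^2 = 2857/256
unnormalised second-form numerators: l = 9/2, m = -9/2, n = 1; L = l/sqrt(2857/256), and similarly M = m/sqrt(W^2), N = n/sqrt(W^2)

Answer: L = 72*sqrt(2857)/2857, M = -72*sqrt(2857)/2857, N = 16*sqrt(2857)/2857


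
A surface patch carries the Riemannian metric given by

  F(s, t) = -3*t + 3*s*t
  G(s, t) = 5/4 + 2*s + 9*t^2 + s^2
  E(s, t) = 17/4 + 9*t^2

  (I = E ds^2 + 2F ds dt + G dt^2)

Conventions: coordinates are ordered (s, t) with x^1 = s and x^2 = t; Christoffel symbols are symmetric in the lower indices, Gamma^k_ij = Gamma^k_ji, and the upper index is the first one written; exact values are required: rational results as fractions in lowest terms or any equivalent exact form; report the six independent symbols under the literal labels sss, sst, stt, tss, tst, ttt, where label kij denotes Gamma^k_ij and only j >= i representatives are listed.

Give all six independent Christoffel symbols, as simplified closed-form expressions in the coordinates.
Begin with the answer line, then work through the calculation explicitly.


Answer: Gamma_sss = (288*s*t^2 - 288*t^2)/(68*s^2 + 576*s*t^2 + 136*s + 1296*t^4 + 648*t^2 + 85), Gamma_sst = (96*s^2*t + 288*s*t + 1296*t^3 + 228*t)/(68*s^2 + 576*s*t^2 + 136*s + 1296*t^4 + 648*t^2 + 85), Gamma_stt = (32*s^3 - 144*s*t^2 - 88*s - 144*t^2 - 80)/(68*s^2 + 576*s*t^2 + 136*s + 1296*t^4 + 648*t^2 + 85), Gamma_tss = (-864*t^3 - 408*t)/(68*s^2 + 576*s*t^2 + 136*s + 1296*t^4 + 648*t^2 + 85), Gamma_tst = (-288*s*t^2 + 68*s + 576*t^2 + 68)/(68*s^2 + 576*s*t^2 + 136*s + 1296*t^4 + 648*t^2 + 85), Gamma_ttt = (-96*s^2*t + 288*s*t + 1296*t^3 + 420*t)/(68*s^2 + 576*s*t^2 + 136*s + 1296*t^4 + 648*t^2 + 85)

E = 17/4 + 9*t^2; F = -3*t + 3*s*t; G = 5/4 + 2*s + 9*t^2 + s^2
Gamma^k_ij = (1/2) g^{kl} (d_i g_jl + d_j g_il - d_l g_ij), with g^inv = (1/(EG-F^2)) [[G, -F], [-F, E]]
first partials: E_s = 0, E_t = 18*t, F_s = 3*t, F_t = -3 + 3*s, G_s = 2 + 2*s, G_t = 18*t
D = EG - F^2 = 85/16 + (17/2)*s + (81/2)*t^2 + (17/4)*s^2 + 36*s*t^2 + 81*t^4
expanded: Gamma^s_ss = (G E_s - 2F F_s + F E_t)/(2D), Gamma^s_st = (G E_t - F G_s)/(2D), Gamma^s_tt = (2G F_t - G G_s - F G_t)/(2D), Gamma^t_ss = (2E F_s - E E_t - F E_s)/(2D), Gamma^t_st = (E G_s - F E_t)/(2D), Gamma^t_tt = (E G_t - 2F F_t + F G_s)/(2D); substitute and cancel common factors


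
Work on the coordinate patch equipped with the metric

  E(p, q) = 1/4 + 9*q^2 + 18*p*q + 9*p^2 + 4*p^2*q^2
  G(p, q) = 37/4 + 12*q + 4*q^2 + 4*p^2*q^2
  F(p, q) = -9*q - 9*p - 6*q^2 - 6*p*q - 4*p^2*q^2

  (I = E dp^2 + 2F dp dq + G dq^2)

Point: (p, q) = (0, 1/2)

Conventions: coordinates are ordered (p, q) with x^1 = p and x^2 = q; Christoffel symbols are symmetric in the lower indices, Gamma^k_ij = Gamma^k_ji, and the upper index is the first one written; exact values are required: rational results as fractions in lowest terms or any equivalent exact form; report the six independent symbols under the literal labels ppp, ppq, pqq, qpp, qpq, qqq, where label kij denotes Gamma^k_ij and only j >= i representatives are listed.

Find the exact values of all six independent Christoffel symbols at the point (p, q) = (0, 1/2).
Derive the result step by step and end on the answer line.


E = 5/2, F = -6, G = 65/4 at the point
E_p = 9, E_q = 9, F_p = -12, F_q = -15, G_p = 0, G_q = 16
EG - F^2 = 37/8;  g^inv = (8/37) * [[65/4, 6], [6, 5/2]]
first-kind symbols [ij,l] = (1/2)(d_i g_jl + d_j g_il - d_l g_ij): [pp,p] = E_p/2 = 9/2, [pp,q] = F_p - E_q/2 = -33/2, [pq,p] = E_q/2 = 9/2, [pq,q] = G_p/2 = 0, [qq,p] = F_q - G_p/2 = -15, [qq,q] = G_q/2 = 8
Gamma^p_ij = (G*[ij,p] - F*[ij,q])/(EG - F^2), Gamma^q_ij = (E*[ij,q] - F*[ij,p])/(EG - F^2)

Answer: Gamma_ppp = -207/37, Gamma_ppq = 585/37, Gamma_pqq = -1566/37, Gamma_qpp = -114/37, Gamma_qpq = 216/37, Gamma_qqq = -560/37


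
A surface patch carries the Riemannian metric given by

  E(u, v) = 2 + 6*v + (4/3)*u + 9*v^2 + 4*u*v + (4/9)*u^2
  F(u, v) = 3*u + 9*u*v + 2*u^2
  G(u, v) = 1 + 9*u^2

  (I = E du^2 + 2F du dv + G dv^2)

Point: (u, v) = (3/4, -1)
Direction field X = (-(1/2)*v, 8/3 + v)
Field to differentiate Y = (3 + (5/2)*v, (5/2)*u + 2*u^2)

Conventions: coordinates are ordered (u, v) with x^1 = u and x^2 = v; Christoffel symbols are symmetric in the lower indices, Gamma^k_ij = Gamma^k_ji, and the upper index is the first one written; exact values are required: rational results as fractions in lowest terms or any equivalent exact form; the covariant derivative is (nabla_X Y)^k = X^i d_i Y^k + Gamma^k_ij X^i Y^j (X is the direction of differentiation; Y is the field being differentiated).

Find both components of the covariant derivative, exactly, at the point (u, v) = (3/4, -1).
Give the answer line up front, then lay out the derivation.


Answer: (nabla_X Y)^u = 2293/798, (nabla_X Y)^v = 2495/532

E = 13/4, F = -27/8, G = 97/16 at the point
E_u = -2, E_v = -9, F_u = -3, F_v = 27/4, G_u = 27/2, G_v = 0
EG - F^2 = 133/16;  g^inv = (16/133) * [[97/16, 27/8], [27/8, 13/4]]
first-kind symbols [ij,l] = (1/2)(d_i g_jl + d_j g_il - d_l g_ij): [uu,u] = E_u/2 = -1, [uu,v] = F_u - E_v/2 = 3/2, [uv,u] = E_v/2 = -9/2, [uv,v] = G_u/2 = 27/4, [vv,u] = F_v - G_u/2 = 0, [vv,v] = G_v/2 = 0
Gamma^u_ij = (G*[ij,u] - F*[ij,v])/(EG - F^2), Gamma^v_ij = (E*[ij,v] - F*[ij,u])/(EG - F^2)
Gamma_uuu = -16/133, Gamma_uuv = -72/133, Gamma_uvv = 0, Gamma_vuu = 24/133, Gamma_vuv = 108/133, Gamma_vvv = 0
X = (1/2, 5/3), Y = (1/2, 3) at the point


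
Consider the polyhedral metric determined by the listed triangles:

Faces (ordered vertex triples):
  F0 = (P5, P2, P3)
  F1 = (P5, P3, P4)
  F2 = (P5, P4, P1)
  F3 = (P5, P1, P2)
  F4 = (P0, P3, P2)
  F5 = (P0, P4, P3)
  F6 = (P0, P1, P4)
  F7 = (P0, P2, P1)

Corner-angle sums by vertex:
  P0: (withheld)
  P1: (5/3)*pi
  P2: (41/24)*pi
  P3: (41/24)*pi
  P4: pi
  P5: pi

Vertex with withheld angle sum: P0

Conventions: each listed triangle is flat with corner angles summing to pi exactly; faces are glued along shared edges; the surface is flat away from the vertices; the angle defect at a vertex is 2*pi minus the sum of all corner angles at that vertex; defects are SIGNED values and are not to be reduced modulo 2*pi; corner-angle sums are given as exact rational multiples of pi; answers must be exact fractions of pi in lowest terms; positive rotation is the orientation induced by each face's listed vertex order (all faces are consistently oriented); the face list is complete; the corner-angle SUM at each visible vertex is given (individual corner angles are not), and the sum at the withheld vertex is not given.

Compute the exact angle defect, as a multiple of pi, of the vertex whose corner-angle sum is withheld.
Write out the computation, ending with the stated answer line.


V = 6, E = 12, F = 8; chi = V - E + F = 2
Gauss-Bonnet: total defect = 2*pi*chi = 4*pi; visible defects sum to (35/12)*pi

Answer: defect(P0) = (13/12)*pi


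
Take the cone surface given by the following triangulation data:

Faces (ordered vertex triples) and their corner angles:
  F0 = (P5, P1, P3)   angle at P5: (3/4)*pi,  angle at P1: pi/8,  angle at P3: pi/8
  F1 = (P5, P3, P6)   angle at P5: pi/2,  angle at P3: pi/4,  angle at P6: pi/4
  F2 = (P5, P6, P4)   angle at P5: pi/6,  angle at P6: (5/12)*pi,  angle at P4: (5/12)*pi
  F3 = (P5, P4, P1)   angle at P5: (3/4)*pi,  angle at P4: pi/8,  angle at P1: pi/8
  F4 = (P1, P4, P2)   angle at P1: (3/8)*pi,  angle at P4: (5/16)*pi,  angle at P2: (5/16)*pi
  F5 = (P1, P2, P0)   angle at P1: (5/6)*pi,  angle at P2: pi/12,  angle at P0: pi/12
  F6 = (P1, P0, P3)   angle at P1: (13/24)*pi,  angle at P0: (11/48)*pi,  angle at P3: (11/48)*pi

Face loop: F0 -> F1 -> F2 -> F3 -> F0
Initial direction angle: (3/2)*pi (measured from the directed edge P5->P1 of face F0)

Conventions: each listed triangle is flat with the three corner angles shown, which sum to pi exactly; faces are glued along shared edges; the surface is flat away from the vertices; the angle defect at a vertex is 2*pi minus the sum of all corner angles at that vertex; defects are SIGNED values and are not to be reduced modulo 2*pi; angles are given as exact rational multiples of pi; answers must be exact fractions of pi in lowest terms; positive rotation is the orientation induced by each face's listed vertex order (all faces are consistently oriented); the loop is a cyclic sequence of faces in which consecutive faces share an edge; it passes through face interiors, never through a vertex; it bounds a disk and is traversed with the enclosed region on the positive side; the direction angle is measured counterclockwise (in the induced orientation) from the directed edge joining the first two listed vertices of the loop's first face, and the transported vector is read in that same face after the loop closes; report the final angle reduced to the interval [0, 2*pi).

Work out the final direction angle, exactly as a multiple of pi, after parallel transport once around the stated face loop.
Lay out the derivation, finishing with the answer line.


enclosed vertex P5: corner angles sum to (13/6)*pi, defect = 2*pi - (13/6)*pi = -pi/6
transport around the loop rotates by the sum of enclosed defects; add to the initial angle mod 2*pi
final angle = (3/2)*pi - pi/6 = (4/3)*pi (mod 2*pi)

Answer: final direction angle = (4/3)*pi


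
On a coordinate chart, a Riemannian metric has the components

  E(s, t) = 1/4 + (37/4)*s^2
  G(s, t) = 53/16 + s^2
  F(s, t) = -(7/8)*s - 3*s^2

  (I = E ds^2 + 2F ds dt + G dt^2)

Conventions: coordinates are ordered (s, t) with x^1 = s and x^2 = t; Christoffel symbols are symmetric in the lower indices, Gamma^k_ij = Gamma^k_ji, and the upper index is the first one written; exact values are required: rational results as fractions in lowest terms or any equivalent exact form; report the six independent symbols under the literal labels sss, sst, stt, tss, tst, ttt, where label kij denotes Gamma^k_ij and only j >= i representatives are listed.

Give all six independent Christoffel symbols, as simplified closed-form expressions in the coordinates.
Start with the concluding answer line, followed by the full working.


Answer: Gamma_sss = (-560*s^3 - 504*s^2 + 1912*s)/(16*s^4 - 336*s^3 + 1928*s^2 + 53), Gamma_sst = (192*s^3 + 56*s^2)/(16*s^4 - 336*s^3 + 1928*s^2 + 53), Gamma_stt = (-64*s^3 - 212*s)/(16*s^4 - 336*s^3 + 1928*s^2 + 53), Gamma_tss = (-1776*s^3 - 96*s - 14)/(16*s^4 - 336*s^3 + 1928*s^2 + 53), Gamma_tst = (592*s^3 + 16*s)/(16*s^4 - 336*s^3 + 1928*s^2 + 53), Gamma_ttt = (-192*s^3 - 56*s^2)/(16*s^4 - 336*s^3 + 1928*s^2 + 53)

E = 1/4 + (37/4)*s^2; F = -(7/8)*s - 3*s^2; G = 53/16 + s^2
Gamma^k_ij = (1/2) g^{kl} (d_i g_jl + d_j g_il - d_l g_ij), with g^inv = (1/(EG-F^2)) [[G, -F], [-F, E]]
first partials: E_s = (37/2)*s, E_t = 0, F_s = -7/8 - 6*s, F_t = 0, G_s = 2*s, G_t = 0
D = EG - F^2 = 53/64 + (241/8)*s^2 - (21/4)*s^3 + (1/4)*s^4
expanded: Gamma^s_ss = (G E_s - 2F F_s + F E_t)/(2D), Gamma^s_st = (G E_t - F G_s)/(2D), Gamma^s_tt = (2G F_t - G G_s - F G_t)/(2D), Gamma^t_ss = (2E F_s - E E_t - F E_s)/(2D), Gamma^t_st = (E G_s - F E_t)/(2D), Gamma^t_tt = (E G_t - 2F F_t + F G_s)/(2D); substitute and cancel common factors


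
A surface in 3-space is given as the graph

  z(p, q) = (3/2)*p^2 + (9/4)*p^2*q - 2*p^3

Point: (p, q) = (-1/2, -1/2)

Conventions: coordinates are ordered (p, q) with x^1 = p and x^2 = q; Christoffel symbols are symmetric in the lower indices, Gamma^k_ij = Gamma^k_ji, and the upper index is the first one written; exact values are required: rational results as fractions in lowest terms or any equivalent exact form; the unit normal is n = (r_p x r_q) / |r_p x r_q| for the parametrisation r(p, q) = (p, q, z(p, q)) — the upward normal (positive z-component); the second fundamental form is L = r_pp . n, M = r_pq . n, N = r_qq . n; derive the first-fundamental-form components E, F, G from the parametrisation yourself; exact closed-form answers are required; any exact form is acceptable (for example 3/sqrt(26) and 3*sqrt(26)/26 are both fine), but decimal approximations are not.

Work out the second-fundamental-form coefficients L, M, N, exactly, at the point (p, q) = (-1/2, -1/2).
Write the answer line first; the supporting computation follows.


Answer: L = 108*sqrt(1237)/1237, M = -36*sqrt(1237)/1237, N = 0

z_p = -15/8, z_q = 9/16, z_pp = 27/4, z_pq = -9/4, z_qq = 0
E = 289/64, F = -135/128, G = 337/256; answer radicand W^2 = 1237/256
unnormalised second-form numerators: l = 27/4, m = -9/4, n = 0; L = l/sqrt(1237/256), and similarly M = m/sqrt(W^2), N = n/sqrt(W^2)


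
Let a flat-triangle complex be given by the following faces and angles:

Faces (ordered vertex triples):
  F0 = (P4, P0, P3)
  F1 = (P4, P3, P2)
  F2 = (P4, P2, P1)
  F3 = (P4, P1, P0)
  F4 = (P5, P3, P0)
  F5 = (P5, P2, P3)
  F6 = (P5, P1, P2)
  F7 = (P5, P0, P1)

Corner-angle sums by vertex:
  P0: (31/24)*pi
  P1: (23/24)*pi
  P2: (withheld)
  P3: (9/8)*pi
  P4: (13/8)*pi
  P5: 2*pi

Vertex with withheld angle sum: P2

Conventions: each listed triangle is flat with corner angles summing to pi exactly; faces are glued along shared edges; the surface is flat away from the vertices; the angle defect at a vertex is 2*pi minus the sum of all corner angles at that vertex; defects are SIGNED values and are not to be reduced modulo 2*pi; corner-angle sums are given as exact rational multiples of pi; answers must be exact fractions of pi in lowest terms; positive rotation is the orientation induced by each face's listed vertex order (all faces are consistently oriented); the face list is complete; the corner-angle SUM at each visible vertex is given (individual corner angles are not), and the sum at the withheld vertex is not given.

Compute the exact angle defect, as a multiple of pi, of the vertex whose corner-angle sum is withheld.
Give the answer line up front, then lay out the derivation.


Answer: defect(P2) = pi

V = 6, E = 12, F = 8; chi = V - E + F = 2
Gauss-Bonnet: total defect = 2*pi*chi = 4*pi; visible defects sum to 3*pi


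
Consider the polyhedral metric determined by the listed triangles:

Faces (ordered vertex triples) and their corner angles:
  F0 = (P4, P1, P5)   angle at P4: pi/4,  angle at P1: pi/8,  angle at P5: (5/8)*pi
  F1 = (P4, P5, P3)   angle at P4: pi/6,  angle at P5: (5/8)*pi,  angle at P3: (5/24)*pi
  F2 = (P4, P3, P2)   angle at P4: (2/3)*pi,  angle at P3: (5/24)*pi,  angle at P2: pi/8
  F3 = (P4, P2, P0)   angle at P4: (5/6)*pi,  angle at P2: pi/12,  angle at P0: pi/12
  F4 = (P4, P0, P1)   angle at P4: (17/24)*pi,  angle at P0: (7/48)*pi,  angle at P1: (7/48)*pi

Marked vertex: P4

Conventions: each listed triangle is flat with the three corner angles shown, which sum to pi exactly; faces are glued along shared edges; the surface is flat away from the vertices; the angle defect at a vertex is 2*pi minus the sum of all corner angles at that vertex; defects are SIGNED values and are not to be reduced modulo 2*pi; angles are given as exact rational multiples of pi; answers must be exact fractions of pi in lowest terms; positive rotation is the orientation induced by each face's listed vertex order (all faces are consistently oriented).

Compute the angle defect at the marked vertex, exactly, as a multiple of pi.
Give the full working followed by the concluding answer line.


Sum of corner angles at P4: (21/8)*pi
defect = 2*pi - (21/8)*pi

Answer: defect(P4) = (-5/8)*pi


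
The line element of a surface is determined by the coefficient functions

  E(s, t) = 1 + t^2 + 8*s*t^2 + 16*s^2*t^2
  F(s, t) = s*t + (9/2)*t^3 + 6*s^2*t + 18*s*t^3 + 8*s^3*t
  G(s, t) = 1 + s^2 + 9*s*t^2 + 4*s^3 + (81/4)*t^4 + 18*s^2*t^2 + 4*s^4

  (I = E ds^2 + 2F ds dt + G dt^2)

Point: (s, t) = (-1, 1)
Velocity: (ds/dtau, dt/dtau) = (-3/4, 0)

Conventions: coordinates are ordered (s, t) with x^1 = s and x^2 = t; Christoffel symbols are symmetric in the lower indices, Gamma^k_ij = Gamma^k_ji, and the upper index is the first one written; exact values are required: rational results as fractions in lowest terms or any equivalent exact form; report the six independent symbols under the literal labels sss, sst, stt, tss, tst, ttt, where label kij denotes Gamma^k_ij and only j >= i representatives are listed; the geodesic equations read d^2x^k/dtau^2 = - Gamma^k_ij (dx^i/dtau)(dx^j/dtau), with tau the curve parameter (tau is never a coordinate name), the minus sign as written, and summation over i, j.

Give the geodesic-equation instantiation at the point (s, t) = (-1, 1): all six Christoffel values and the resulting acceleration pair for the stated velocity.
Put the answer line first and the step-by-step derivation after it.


Answer: Gamma_sss = -48/161, Gamma_sst = 36/161, Gamma_stt = -108/161, Gamma_tss = 88/161, Gamma_tst = -66/161, Gamma_ttt = 198/161; accelerations (d^2s/dtau^2, d^2t/dtau^2) = (27/161, -99/322)

E = 10, F = -33/2, G = 125/4 at the point
E_s = -24, E_t = 18, F_s = 31, F_t = -87/2, G_s = -33, G_t = 99
EG - F^2 = 161/4;  g^inv = (4/161) * [[125/4, 33/2], [33/2, 10]]
first-kind symbols [ij,l] = (1/2)(d_i g_jl + d_j g_il - d_l g_ij): [ss,s] = E_s/2 = -12, [ss,t] = F_s - E_t/2 = 22, [st,s] = E_t/2 = 9, [st,t] = G_s/2 = -33/2, [tt,s] = F_t - G_s/2 = -27, [tt,t] = G_t/2 = 99/2
Gamma^s_ij = (G*[ij,s] - F*[ij,t])/(EG - F^2), Gamma^t_ij = (E*[ij,t] - F*[ij,s])/(EG - F^2)
Gamma_sss = -48/161, Gamma_sst = 36/161, Gamma_stt = -108/161, Gamma_tss = 88/161, Gamma_tst = -66/161, Gamma_ttt = 198/161
d^2s/dtau^2 = -(Gamma_sss*(-3/4)^2 + 2*Gamma_sst*(-3/4)*(0) + Gamma_stt*(0)^2) = 27/161
d^2t/dtau^2 = -(Gamma_tss*(-3/4)^2 + 2*Gamma_tst*(-3/4)*(0) + Gamma_ttt*(0)^2) = -99/322


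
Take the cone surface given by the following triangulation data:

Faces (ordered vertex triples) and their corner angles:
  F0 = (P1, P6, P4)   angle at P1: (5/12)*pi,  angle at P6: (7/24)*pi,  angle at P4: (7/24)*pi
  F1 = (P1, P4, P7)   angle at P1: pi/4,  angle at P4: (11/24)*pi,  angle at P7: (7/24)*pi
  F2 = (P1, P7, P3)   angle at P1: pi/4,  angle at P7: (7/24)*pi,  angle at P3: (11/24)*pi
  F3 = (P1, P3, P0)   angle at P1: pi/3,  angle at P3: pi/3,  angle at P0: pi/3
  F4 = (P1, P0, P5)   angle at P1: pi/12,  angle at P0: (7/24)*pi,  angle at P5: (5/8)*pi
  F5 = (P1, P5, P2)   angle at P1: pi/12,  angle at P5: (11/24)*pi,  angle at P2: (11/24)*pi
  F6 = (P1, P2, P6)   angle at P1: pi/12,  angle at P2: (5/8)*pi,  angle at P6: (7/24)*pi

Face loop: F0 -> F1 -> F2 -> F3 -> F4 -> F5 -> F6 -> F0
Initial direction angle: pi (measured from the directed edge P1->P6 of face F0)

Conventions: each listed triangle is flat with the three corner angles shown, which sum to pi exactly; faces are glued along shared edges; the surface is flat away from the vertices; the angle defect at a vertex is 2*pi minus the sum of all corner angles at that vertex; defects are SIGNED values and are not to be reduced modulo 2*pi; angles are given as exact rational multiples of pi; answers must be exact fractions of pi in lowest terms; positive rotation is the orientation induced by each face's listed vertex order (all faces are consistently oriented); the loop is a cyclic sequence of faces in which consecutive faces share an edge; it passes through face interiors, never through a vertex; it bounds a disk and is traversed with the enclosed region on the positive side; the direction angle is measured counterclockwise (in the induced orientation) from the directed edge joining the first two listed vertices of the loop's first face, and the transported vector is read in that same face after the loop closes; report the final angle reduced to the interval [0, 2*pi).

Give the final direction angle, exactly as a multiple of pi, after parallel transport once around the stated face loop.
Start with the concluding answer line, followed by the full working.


Answer: final direction angle = (3/2)*pi

enclosed vertex P1: corner angles sum to (3/2)*pi, defect = 2*pi - (3/2)*pi = pi/2
final direction = starting direction + enclosed defect total, reduced mod 2*pi (induced orientation)
final angle = pi + pi/2 = (3/2)*pi (mod 2*pi)


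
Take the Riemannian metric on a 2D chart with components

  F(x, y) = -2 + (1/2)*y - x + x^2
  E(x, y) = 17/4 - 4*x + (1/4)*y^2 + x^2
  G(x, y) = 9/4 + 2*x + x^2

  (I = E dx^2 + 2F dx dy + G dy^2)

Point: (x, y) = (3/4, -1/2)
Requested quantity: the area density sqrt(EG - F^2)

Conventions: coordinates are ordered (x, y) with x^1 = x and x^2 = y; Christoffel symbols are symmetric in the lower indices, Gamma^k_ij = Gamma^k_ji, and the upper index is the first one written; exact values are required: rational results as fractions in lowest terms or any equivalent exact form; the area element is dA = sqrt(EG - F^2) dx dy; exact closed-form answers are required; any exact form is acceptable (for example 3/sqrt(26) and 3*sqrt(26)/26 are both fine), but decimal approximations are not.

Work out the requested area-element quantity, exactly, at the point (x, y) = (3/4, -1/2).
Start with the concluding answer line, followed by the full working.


Answer: sqrt(EG - F^2) = 3*sqrt(61)/16

E = 15/8, F = -39/16, G = 69/16; EG - F^2 = 549/256


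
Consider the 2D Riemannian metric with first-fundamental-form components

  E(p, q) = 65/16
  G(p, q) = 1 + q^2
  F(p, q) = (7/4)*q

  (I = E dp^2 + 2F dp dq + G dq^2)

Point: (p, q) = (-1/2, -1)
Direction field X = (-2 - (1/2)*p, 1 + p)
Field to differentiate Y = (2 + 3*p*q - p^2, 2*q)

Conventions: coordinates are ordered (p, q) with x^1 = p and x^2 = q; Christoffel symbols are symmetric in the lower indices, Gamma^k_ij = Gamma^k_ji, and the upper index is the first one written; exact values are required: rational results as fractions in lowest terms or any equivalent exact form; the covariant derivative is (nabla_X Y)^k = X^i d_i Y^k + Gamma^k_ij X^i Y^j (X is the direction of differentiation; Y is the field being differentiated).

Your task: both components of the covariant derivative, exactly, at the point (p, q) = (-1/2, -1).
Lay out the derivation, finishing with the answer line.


E = 65/16, F = -7/4, G = 2 at the point
E_p = 0, E_q = 0, F_p = 0, F_q = 7/4, G_p = 0, G_q = -2
EG - F^2 = 81/16;  g^inv = (16/81) * [[2, 7/4], [7/4, 65/16]]
first-kind symbols [ij,l] = (1/2)(d_i g_jl + d_j g_il - d_l g_ij): [pp,p] = E_p/2 = 0, [pp,q] = F_p - E_q/2 = 0, [pq,p] = E_q/2 = 0, [pq,q] = G_p/2 = 0, [qq,p] = F_q - G_p/2 = 7/4, [qq,q] = G_q/2 = -1
Gamma^p_ij = (G*[ij,p] - F*[ij,q])/(EG - F^2), Gamma^q_ij = (E*[ij,q] - F*[ij,p])/(EG - F^2)
Gamma_ppp = 0, Gamma_ppq = 0, Gamma_pqq = 28/81, Gamma_qpp = 0, Gamma_qpq = 0, Gamma_qqq = -16/81
X = (-7/4, 1/2), Y = (13/4, -2) at the point

Answer: (nabla_X Y)^p = 779/324, (nabla_X Y)^q = 97/81


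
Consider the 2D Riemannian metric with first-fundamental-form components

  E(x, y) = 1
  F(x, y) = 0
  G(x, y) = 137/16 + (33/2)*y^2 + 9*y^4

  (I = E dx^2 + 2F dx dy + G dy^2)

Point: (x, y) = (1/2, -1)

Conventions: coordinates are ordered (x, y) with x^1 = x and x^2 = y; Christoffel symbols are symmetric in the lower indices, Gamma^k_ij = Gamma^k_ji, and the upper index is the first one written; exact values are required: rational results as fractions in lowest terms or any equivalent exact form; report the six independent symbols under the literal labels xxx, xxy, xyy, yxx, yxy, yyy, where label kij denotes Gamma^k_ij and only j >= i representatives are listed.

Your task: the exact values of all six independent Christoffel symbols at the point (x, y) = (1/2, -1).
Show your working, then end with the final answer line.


E = 1, F = 0, G = 545/16 at the point
E_x = 0, E_y = 0, F_x = 0, F_y = 0, G_x = 0, G_y = -69
EG - F^2 = 545/16;  g^inv = (16/545) * [[545/16, 0], [0, 1]]
first-kind symbols [ij,l] = (1/2)(d_i g_jl + d_j g_il - d_l g_ij): [xx,x] = E_x/2 = 0, [xx,y] = F_x - E_y/2 = 0, [xy,x] = E_y/2 = 0, [xy,y] = G_x/2 = 0, [yy,x] = F_y - G_x/2 = 0, [yy,y] = G_y/2 = -69/2
Gamma^x_ij = (G*[ij,x] - F*[ij,y])/(EG - F^2), Gamma^y_ij = (E*[ij,y] - F*[ij,x])/(EG - F^2)

Answer: Gamma_xxx = 0, Gamma_xxy = 0, Gamma_xyy = 0, Gamma_yxx = 0, Gamma_yxy = 0, Gamma_yyy = -552/545


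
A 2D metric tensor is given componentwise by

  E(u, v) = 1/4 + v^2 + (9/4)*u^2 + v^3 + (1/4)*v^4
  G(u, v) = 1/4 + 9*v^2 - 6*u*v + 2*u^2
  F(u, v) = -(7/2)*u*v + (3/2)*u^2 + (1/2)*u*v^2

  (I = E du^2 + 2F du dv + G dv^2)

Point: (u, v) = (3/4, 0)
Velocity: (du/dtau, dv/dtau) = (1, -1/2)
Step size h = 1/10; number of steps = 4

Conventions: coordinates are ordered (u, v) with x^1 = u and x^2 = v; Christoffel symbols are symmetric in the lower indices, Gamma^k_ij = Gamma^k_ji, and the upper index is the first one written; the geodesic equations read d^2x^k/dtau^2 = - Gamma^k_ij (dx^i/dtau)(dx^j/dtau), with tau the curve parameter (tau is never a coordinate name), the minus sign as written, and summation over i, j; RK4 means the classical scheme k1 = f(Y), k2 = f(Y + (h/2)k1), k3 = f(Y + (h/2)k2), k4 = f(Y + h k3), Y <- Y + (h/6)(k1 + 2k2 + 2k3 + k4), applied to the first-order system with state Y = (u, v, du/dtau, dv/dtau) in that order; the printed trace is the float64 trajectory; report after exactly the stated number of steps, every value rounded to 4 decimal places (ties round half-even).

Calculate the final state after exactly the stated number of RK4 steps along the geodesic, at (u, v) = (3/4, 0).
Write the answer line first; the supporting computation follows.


Answer: u = 1.1103, v = -0.1808, du/dtau = 0.8130, dv/dtau = -0.4048

f(Y) = (du/dtau, dv/dtau, -Gamma^u_ij Y'^i Y'^j, -Gamma^v_ij Y'^i Y'^j) with the Gammas evaluated at the stage position; h = 0.100000; intermediate values shown to 6 dp
step 0: u = 0.7500, v = 0.0000, du/dtau = 1.0000, dv/dtau = -0.5000
step 1:
  k1: at (u, v) = (0.750000, 0.000000), (du/dtau, dv/dtau) = (1.000000, -0.500000); Gamma_uuu = 0.307473, Gamma_uuv = -0.922420, Gamma_uvv = -2.750178, Gamma_vuu = 1.447687, Gamma_vuv = 1.656940, Gamma_vvv = 0.051246; k1 = (1.000000, -0.500000, -0.542349, 0.196441)
  k2: at (u, v) = (0.800000, -0.025000), (du/dtau, dv/dtau) = (0.972883, -0.490178); Gamma_uuu = 0.225747, Gamma_uuv = -1.016068, Gamma_uvv = -2.726535, Gamma_vuu = 1.376705, Gamma_vuv = 1.643974, Gamma_vvv = 0.111144; k2 = (0.972883, -0.490178, -0.527649, 0.238218)
  k3: at (u, v) = (0.798644, -0.024509), (du/dtau, dv/dtau) = (0.973618, -0.488089); Gamma_uuu = 0.227400, Gamma_uuv = -1.014517, Gamma_uvv = -2.727667, Gamma_vuu = 1.378472, Gamma_vuv = 1.644632, Gamma_vvv = 0.109615; k3 = (0.973618, -0.488089, -0.529966, 0.230288)
  k4: at (u, v) = (0.847362, -0.048809), (du/dtau, dv/dtau) = (0.947003, -0.476971); Gamma_uuu = 0.164242, Gamma_uuv = -1.084539, Gamma_uvv = -2.704871, Gamma_vuu = 1.308303, Gamma_vuv = 1.619585, Gamma_vvv = 0.166772; k4 = (0.947003, -0.476971, -0.511690, 0.251865)
  Y <- Y + (h/6)(k1 + 2k2 + 2k3 + k4): u = 0.8473, v = -0.0489, du/dtau = 0.9472, dv/dtau = -0.4769
step 2:
  k1: at (u, v) = (0.847333, -0.048892), (du/dtau, dv/dtau) = (0.947179, -0.476911); Gamma_uuu = 0.164141, Gamma_uuv = -1.084812, Gamma_uvv = -2.705143, Gamma_vuu = 1.308234, Gamma_vuv = 1.619627, Gamma_vvv = 0.166809; k1 = (0.947179, -0.476911, -0.512052, 0.251618)
  k2: at (u, v) = (0.894692, -0.072737), (du/dtau, dv/dtau) = (0.921576, -0.464331); Gamma_uuu = 0.115234, Gamma_uuv = -1.136325, Gamma_uvv = -2.683523, Gamma_vuu = 1.241318, Gamma_vuv = 1.587357, Gamma_vvv = 0.218872; k2 = (0.921576, -0.464331, -0.491797, 0.257066)
  k3: at (u, v) = (0.893412, -0.072108), (du/dtau, dv/dtau) = (0.922589, -0.464058); Gamma_uuu = 0.116395, Gamma_uuv = -1.135175, Gamma_uvv = -2.684152, Gamma_vuu = 1.243074, Gamma_vuv = 1.588306, Gamma_vvv = 0.217537; k3 = (0.922589, -0.464058, -0.493056, 0.255103)
  k4: at (u, v) = (0.939592, -0.095298), (du/dtau, dv/dtau) = (0.897873, -0.451401); Gamma_uuu = 0.078240, Gamma_uuv = -1.171943, Gamma_uvv = -2.662594, Gamma_vuu = 1.180615, Gamma_vuv = 1.552125, Gamma_vvv = 0.263901; k4 = (0.897873, -0.451401, -0.470517, 0.252599)
  Y <- Y + (h/6)(k1 + 2k2 + 2k3 + k4): u = 0.9396, v = -0.0953, du/dtau = 0.8980, dv/dtau = -0.4514
step 3:
  k1: at (u, v) = (0.939556, -0.095310), (du/dtau, dv/dtau) = (0.897974, -0.451435); Gamma_uuu = 0.078239, Gamma_uuv = -1.171994, Gamma_uvv = -2.662690, Gamma_vuu = 1.180626, Gamma_vuv = 1.552150, Gamma_vvv = 0.263893; k1 = (0.897974, -0.451435, -0.470648, 0.252626)
  k2: at (u, v) = (0.984455, -0.117882), (du/dtau, dv/dtau) = (0.874442, -0.438804); Gamma_uuu = 0.048474, Gamma_uuv = -1.197162, Gamma_uvv = -2.641391, Gamma_vuu = 1.123138, Gamma_vuv = 1.514237, Gamma_vvv = 0.304516; k2 = (0.874442, -0.438804, -0.447191, 0.244612)
  k3: at (u, v) = (0.983279, -0.117250), (du/dtau, dv/dtau) = (0.875615, -0.439205); Gamma_uuu = 0.049205, Gamma_uuv = -1.196532, Gamma_uvv = -2.641852, Gamma_vuu = 1.124647, Gamma_vuv = 1.515264, Gamma_vvv = 0.303471; k3 = (0.875615, -0.439205, -0.448421, 0.244655)
  k4: at (u, v) = (1.027118, -0.139230), (du/dtau, dv/dtau) = (0.853132, -0.426970); Gamma_uuu = 0.025642, Gamma_uuv = -1.212918, Gamma_uvv = -2.620538, Gamma_vuu = 1.071849, Gamma_vuv = 1.476954, Gamma_vvv = 0.339043; k4 = (0.853132, -0.426970, -0.424570, 0.234058)
  Y <- Y + (h/6)(k1 + 2k2 + 2k3 + k4): u = 1.0271, v = -0.1392, du/dtau = 0.8532, dv/dtau = -0.4270
step 4:
  k1: at (u, v) = (1.027077, -0.139217), (du/dtau, dv/dtau) = (0.853200, -0.427015); Gamma_uuu = 0.025658, Gamma_uuv = -1.212920, Gamma_uvv = -2.620576, Gamma_vuu = 1.071889, Gamma_vuv = 1.476987, Gamma_vvv = 0.339018; k1 = (0.853200, -0.427015, -0.424641, 0.234121)
  k2: at (u, v) = (1.069737, -0.160568), (du/dtau, dv/dtau) = (0.831968, -0.415309); Gamma_uuu = 0.007031, Gamma_uuv = -1.222389, Gamma_uvv = -2.599453, Gamma_vuu = 1.023770, Gamma_vuv = 1.439281, Gamma_vvv = 0.369935; k2 = (0.831968, -0.415309, -0.401238, 0.222181)
  k3: at (u, v) = (1.068675, -0.159982), (du/dtau, dv/dtau) = (0.833138, -0.415906); Gamma_uuu = 0.007479, Gamma_uuv = -1.222126, Gamma_uvv = -2.599848, Gamma_vuu = 1.024988, Gamma_vuv = 1.440242, Gamma_vvv = 0.369158; k3 = (0.833138, -0.415906, -0.402426, 0.222789)
  k4: at (u, v) = (1.110391, -0.180808), (du/dtau, dv/dtau) = (0.812958, -0.404736); Gamma_uuu = -0.007490, Gamma_uuv = -1.226463, Gamma_uvv = -2.578896, Gamma_vuu = 0.980915, Gamma_vuv = 1.403535, Gamma_vvv = 0.396241; k4 = (0.812958, -0.404736, -0.379692, 0.210424)
  Y <- Y + (h/6)(k1 + 2k2 + 2k3 + k4): u = 1.1103, v = -0.1808, du/dtau = 0.8130, dv/dtau = -0.4048


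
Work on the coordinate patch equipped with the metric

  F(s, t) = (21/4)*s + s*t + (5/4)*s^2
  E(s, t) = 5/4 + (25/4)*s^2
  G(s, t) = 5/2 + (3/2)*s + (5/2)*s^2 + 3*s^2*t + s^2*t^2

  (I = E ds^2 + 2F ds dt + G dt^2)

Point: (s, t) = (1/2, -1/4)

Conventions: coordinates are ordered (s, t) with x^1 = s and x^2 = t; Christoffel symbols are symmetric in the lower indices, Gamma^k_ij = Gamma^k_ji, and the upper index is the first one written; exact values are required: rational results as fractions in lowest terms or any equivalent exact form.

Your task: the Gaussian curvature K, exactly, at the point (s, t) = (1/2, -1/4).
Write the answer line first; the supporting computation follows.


Answer: K = -280384/438615

E = 45/16, F = 45/16, G = 237/64, EG - F^2 = 2565/1024 at the point
E_s = 25/4, E_t = 0, F_s = 25/4, F_t = 1/2, G_s = 53/16, G_t = 5/8
E_tt = 0, F_st = 1, G_ss = 29/8
K follows from Brioschi's formula, (det M1 - det M2)/(EG - F^2)^2.
M1 = [[-E_tt/2 + F_st - G_ss/2, E_s/2, F_s - E_t/2], [F_t - G_s/2, E, F], [G_t/2, F, G]] = [[-13/16, 25/8, 25/4], [-37/32, 45/16, 45/16], [5/16, 45/16, 237/64]]; det M1 = -24015/2048
M2 = [[0, E_t/2, G_s/2], [E_t/2, E, F], [G_s/2, F, G]] = [[0, 0, 53/32], [0, 45/16, 45/16], [53/32, 45/16, 237/64]]; det M2 = -126405/16384
det M1 - det M2 = -65715/16384; K = -65715/16384 / (2565/1024)^2 = -280384/438615


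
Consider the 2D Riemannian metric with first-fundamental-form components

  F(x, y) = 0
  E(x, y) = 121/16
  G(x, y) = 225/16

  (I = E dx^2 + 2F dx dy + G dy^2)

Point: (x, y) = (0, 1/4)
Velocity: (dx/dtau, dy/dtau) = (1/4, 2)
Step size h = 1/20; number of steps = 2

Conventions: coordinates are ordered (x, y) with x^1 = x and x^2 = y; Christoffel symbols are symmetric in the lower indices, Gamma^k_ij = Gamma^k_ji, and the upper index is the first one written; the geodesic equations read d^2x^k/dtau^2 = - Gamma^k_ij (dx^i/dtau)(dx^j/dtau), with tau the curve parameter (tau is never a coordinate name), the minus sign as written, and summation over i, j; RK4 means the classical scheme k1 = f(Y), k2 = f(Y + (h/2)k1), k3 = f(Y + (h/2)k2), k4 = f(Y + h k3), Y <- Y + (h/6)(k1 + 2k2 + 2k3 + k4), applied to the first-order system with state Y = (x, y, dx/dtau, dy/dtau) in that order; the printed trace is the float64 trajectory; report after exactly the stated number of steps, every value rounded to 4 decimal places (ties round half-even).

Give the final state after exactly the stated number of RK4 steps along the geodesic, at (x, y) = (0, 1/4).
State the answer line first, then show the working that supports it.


Answer: x = 0.0250, y = 0.4500, dx/dtau = 0.2500, dy/dtau = 2.0000

f(Y) = (dx/dtau, dy/dtau, -Gamma^x_ij Y'^i Y'^j, -Gamma^y_ij Y'^i Y'^j) with the Gammas evaluated at the stage position; h = 0.050000; intermediate values shown to 6 dp
step 0: x = 0.0000, y = 0.2500, dx/dtau = 0.2500, dy/dtau = 2.0000
step 1:
  k1: at (x, y) = (0.000000, 0.250000), (dx/dtau, dy/dtau) = (0.250000, 2.000000); Gamma_xxx = 0.000000, Gamma_xxy = 0.000000, Gamma_xyy = 0.000000, Gamma_yxx = 0.000000, Gamma_yxy = 0.000000, Gamma_yyy = 0.000000; k1 = (0.250000, 2.000000, 0.000000, 0.000000)
  k2: at (x, y) = (0.006250, 0.300000), (dx/dtau, dy/dtau) = (0.250000, 2.000000); Gamma_xxx = 0.000000, Gamma_xxy = 0.000000, Gamma_xyy = 0.000000, Gamma_yxx = 0.000000, Gamma_yxy = 0.000000, Gamma_yyy = 0.000000; k2 = (0.250000, 2.000000, 0.000000, 0.000000)
  k3: at (x, y) = (0.006250, 0.300000), (dx/dtau, dy/dtau) = (0.250000, 2.000000); Gamma_xxx = 0.000000, Gamma_xxy = 0.000000, Gamma_xyy = 0.000000, Gamma_yxx = 0.000000, Gamma_yxy = 0.000000, Gamma_yyy = 0.000000; k3 = (0.250000, 2.000000, 0.000000, 0.000000)
  k4: at (x, y) = (0.012500, 0.350000), (dx/dtau, dy/dtau) = (0.250000, 2.000000); Gamma_xxx = 0.000000, Gamma_xxy = 0.000000, Gamma_xyy = 0.000000, Gamma_yxx = 0.000000, Gamma_yxy = 0.000000, Gamma_yyy = 0.000000; k4 = (0.250000, 2.000000, 0.000000, 0.000000)
  Y <- Y + (h/6)(k1 + 2k2 + 2k3 + k4): x = 0.0125, y = 0.3500, dx/dtau = 0.2500, dy/dtau = 2.0000
step 2:
  k1: at (x, y) = (0.012500, 0.350000), (dx/dtau, dy/dtau) = (0.250000, 2.000000); Gamma_xxx = 0.000000, Gamma_xxy = 0.000000, Gamma_xyy = 0.000000, Gamma_yxx = 0.000000, Gamma_yxy = 0.000000, Gamma_yyy = 0.000000; k1 = (0.250000, 2.000000, 0.000000, 0.000000)
  k2: at (x, y) = (0.018750, 0.400000), (dx/dtau, dy/dtau) = (0.250000, 2.000000); Gamma_xxx = 0.000000, Gamma_xxy = 0.000000, Gamma_xyy = 0.000000, Gamma_yxx = 0.000000, Gamma_yxy = 0.000000, Gamma_yyy = 0.000000; k2 = (0.250000, 2.000000, 0.000000, 0.000000)
  k3: at (x, y) = (0.018750, 0.400000), (dx/dtau, dy/dtau) = (0.250000, 2.000000); Gamma_xxx = 0.000000, Gamma_xxy = 0.000000, Gamma_xyy = 0.000000, Gamma_yxx = 0.000000, Gamma_yxy = 0.000000, Gamma_yyy = 0.000000; k3 = (0.250000, 2.000000, 0.000000, 0.000000)
  k4: at (x, y) = (0.025000, 0.450000), (dx/dtau, dy/dtau) = (0.250000, 2.000000); Gamma_xxx = 0.000000, Gamma_xxy = 0.000000, Gamma_xyy = 0.000000, Gamma_yxx = 0.000000, Gamma_yxy = 0.000000, Gamma_yyy = 0.000000; k4 = (0.250000, 2.000000, 0.000000, 0.000000)
  Y <- Y + (h/6)(k1 + 2k2 + 2k3 + k4): x = 0.0250, y = 0.4500, dx/dtau = 0.2500, dy/dtau = 2.0000


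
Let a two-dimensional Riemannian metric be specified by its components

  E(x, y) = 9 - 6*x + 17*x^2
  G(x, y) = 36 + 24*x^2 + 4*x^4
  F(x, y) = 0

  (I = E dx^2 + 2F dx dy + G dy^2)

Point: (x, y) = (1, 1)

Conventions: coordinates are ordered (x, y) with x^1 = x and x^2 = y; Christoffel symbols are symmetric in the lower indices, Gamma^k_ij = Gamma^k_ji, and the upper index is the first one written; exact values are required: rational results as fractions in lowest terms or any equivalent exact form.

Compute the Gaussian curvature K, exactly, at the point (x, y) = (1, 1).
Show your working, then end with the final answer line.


E = 20, F = 0, G = 64, EG - F^2 = 1280 at the point
E_x = 28, E_y = 0, F_x = 0, F_y = 0, G_x = 64, G_y = 0
E_yy = 0, F_xy = 0, G_xx = 96
Using the Brioschi determinant formula for K from the metric derivatives:
M1 = [[-E_yy/2 + F_xy - G_xx/2, E_x/2, F_x - E_y/2], [F_y - G_x/2, E, F], [G_y/2, F, G]] = [[-48, 14, 0], [-32, 20, 0], [0, 0, 64]]; det M1 = -32768
M2 = [[0, E_y/2, G_x/2], [E_y/2, E, F], [G_x/2, F, G]] = [[0, 0, 32], [0, 20, 0], [32, 0, 64]]; det M2 = -20480
det M1 - det M2 = -12288; K = -12288 / (1280)^2 = -3/400

Answer: K = -3/400


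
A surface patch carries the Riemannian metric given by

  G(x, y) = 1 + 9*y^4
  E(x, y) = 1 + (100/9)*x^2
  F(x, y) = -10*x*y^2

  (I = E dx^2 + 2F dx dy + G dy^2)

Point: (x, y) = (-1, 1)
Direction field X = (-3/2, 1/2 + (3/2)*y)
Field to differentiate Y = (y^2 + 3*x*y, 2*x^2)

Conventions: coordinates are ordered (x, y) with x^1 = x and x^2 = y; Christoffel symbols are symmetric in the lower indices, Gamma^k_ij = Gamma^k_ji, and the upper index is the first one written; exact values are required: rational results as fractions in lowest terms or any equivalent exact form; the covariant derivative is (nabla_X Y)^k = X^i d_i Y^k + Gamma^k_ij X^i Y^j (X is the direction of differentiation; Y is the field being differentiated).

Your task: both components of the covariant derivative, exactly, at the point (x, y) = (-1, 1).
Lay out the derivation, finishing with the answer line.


E = 109/9, F = 10, G = 10 at the point
E_x = -200/9, E_y = 0, F_x = -10, F_y = 20, G_x = 0, G_y = 36
EG - F^2 = 190/9;  g^inv = (9/190) * [[10, -10], [-10, 109/9]]
first-kind symbols [ij,l] = (1/2)(d_i g_jl + d_j g_il - d_l g_ij): [xx,x] = E_x/2 = -100/9, [xx,y] = F_x - E_y/2 = -10, [xy,x] = E_y/2 = 0, [xy,y] = G_x/2 = 0, [yy,x] = F_y - G_x/2 = 20, [yy,y] = G_y/2 = 18
Gamma^x_ij = (G*[ij,x] - F*[ij,y])/(EG - F^2), Gamma^y_ij = (E*[ij,y] - F*[ij,x])/(EG - F^2)
Gamma_xxx = -10/19, Gamma_xxy = 0, Gamma_xyy = 18/19, Gamma_yxx = -9/19, Gamma_yxy = 0, Gamma_yyy = 81/95
X = (-3/2, 2), Y = (-2, 2) at the point

Answer: (nabla_X Y)^x = -163/38, (nabla_X Y)^y = 759/95
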